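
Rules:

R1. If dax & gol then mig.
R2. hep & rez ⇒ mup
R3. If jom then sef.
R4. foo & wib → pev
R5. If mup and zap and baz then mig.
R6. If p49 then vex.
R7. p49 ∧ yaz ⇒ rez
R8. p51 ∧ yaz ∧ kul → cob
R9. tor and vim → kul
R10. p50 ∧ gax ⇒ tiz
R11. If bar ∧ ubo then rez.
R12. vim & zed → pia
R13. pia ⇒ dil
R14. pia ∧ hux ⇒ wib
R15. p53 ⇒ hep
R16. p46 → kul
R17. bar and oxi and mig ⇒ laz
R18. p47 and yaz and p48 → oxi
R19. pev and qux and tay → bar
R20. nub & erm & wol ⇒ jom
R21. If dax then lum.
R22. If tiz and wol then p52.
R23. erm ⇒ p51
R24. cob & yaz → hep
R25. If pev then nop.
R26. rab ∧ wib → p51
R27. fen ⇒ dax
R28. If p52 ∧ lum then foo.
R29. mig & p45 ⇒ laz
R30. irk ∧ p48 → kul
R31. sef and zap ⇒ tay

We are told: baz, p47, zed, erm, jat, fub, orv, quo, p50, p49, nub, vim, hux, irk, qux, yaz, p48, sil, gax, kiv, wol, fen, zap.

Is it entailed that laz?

Yes

rez  (by R7: p49, yaz)
tiz  (by R10: p50, gax)
pia  (by R12: vim, zed)
wib  (by R14: pia, hux)
oxi  (by R18: p47, yaz, p48)
jom  (by R20: nub, erm, wol)
p52  (by R22: tiz, wol)
p51  (by R23: erm)
dax  (by R27: fen)
kul  (by R30: irk, p48)
sef  (by R3: jom)
cob  (by R8: p51, yaz, kul)
lum  (by R21: dax)
hep  (by R24: cob, yaz)
foo  (by R28: p52, lum)
tay  (by R31: sef, zap)
mup  (by R2: hep, rez)
pev  (by R4: foo, wib)
mig  (by R5: mup, zap, baz)
bar  (by R19: pev, qux, tay)
laz  (by R17: bar, oxi, mig)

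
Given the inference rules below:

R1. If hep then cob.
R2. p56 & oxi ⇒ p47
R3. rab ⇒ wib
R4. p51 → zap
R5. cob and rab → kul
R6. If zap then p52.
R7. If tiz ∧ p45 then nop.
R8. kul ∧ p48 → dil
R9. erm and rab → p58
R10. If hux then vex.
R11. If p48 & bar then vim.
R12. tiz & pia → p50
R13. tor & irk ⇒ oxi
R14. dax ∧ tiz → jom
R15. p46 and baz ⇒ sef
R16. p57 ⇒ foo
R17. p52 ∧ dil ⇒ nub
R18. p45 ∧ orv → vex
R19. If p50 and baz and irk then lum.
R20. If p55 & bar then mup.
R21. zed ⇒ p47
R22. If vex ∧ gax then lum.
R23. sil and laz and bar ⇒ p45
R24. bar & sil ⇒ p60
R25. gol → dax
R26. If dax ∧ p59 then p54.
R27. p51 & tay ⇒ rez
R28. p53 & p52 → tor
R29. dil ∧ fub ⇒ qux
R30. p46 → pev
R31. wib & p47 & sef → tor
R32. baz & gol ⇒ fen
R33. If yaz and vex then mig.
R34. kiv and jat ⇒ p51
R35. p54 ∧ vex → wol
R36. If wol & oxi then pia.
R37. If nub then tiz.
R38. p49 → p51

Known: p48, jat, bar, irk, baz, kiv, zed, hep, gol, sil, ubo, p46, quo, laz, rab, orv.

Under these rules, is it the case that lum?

Forward chaining from the given facts derives: cob, wib, kul, dil, vim, sef, p47, p45, p60, dax, pev, tor, fen, p51, zap, p52, oxi, nub, vex, tiz, nop, jom.
Rules concluding lum: R19 needs p50; R22 needs gax — none of these are established.

No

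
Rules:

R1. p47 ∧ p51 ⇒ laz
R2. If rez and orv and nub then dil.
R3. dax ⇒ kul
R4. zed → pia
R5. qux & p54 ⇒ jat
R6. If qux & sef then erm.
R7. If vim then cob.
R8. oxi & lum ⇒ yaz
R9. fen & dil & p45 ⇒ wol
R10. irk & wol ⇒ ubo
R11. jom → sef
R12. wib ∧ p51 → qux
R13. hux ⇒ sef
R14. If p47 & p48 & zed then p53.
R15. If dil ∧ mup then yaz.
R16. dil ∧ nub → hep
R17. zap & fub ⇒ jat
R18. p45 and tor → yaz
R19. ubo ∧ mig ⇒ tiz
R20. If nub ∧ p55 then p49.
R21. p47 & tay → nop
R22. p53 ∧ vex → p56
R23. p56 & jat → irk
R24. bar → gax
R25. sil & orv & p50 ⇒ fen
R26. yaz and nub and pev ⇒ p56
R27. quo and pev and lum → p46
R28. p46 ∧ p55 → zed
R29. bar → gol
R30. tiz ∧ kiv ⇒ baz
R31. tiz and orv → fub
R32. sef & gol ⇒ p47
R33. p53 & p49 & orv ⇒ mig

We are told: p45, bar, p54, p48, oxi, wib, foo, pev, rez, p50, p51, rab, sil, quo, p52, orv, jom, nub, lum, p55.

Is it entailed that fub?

dil  (by R2: rez, orv, nub)
yaz  (by R8: oxi, lum)
sef  (by R11: jom)
qux  (by R12: wib, p51)
p49  (by R20: nub, p55)
fen  (by R25: sil, orv, p50)
p56  (by R26: yaz, nub, pev)
p46  (by R27: quo, pev, lum)
zed  (by R28: p46, p55)
gol  (by R29: bar)
p47  (by R32: sef, gol)
jat  (by R5: qux, p54)
wol  (by R9: fen, dil, p45)
p53  (by R14: p47, p48, zed)
irk  (by R23: p56, jat)
mig  (by R33: p53, p49, orv)
ubo  (by R10: irk, wol)
tiz  (by R19: ubo, mig)
fub  (by R31: tiz, orv)

Yes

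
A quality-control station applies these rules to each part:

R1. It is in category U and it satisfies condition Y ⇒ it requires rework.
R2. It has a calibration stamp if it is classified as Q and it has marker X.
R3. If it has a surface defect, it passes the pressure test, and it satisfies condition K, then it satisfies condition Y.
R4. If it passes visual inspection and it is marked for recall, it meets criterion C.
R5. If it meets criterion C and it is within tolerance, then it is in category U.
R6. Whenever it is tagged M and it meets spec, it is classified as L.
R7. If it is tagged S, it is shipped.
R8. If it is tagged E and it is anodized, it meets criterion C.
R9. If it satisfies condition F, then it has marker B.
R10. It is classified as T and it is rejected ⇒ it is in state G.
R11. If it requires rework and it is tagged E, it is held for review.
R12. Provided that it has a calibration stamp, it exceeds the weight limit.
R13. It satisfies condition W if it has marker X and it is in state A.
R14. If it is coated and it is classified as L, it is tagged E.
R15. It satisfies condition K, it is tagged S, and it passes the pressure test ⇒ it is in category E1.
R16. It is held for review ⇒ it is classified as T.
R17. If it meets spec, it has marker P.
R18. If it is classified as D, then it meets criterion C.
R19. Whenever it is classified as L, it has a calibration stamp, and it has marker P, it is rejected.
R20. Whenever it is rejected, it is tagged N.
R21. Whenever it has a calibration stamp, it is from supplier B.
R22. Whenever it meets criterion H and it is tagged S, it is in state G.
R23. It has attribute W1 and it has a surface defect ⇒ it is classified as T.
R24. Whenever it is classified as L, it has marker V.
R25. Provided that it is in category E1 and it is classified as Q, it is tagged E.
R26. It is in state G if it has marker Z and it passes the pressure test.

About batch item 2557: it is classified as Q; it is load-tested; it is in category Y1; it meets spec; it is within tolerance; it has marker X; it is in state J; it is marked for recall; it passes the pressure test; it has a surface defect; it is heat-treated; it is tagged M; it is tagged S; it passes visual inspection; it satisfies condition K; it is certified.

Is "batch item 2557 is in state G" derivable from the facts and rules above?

By R2 (it is classified as Q, it has marker X): it has a calibration stamp.
By R3 (it has a surface defect, it passes the pressure test, it satisfies condition K): it satisfies condition Y.
By R4 (it passes visual inspection, it is marked for recall): it meets criterion C.
By R5 (it meets criterion C, it is within tolerance): it is in category U.
By R6 (it is tagged M, it meets spec): it is classified as L.
By R15 (it satisfies condition K, it is tagged S, it passes the pressure test): it is in category E1.
By R17 (it meets spec): it has marker P.
By R19 (it is classified as L, it has a calibration stamp, it has marker P): it is rejected.
By R25 (it is in category E1, it is classified as Q): it is tagged E.
By R1 (it is in category U, it satisfies condition Y): it requires rework.
By R11 (it requires rework, it is tagged E): it is held for review.
By R16 (it is held for review): it is classified as T.
By R10 (it is classified as T, it is rejected): it is in state G.

Yes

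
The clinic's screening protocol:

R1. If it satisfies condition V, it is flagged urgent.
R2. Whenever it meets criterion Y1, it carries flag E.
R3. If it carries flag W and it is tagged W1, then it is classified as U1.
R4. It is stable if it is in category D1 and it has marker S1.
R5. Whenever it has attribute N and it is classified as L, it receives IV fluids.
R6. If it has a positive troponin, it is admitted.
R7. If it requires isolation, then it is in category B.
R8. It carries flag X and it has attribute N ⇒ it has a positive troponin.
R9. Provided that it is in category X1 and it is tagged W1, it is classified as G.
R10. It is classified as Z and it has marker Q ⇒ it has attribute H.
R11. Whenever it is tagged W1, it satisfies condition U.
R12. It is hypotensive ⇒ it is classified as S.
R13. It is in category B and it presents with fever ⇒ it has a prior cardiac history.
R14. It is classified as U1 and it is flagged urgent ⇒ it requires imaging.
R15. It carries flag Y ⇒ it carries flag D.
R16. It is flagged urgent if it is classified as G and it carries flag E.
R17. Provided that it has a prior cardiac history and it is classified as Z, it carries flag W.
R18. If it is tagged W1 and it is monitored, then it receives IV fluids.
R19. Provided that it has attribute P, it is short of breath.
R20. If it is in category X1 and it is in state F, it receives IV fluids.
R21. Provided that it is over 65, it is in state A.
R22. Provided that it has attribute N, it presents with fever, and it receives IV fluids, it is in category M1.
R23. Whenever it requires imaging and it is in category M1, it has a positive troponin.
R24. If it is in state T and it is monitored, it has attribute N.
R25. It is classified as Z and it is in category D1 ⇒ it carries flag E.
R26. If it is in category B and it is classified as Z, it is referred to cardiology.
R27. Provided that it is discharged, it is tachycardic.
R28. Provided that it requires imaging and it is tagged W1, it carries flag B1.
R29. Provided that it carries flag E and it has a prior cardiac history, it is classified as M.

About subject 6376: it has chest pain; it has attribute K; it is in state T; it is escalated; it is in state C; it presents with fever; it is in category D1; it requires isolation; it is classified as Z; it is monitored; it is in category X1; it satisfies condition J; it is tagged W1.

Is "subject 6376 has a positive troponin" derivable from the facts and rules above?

By R7 (it requires isolation): it is in category B.
By R9 (it is in category X1, it is tagged W1): it is classified as G.
By R13 (it is in category B, it presents with fever): it has a prior cardiac history.
By R17 (it has a prior cardiac history, it is classified as Z): it carries flag W.
By R18 (it is tagged W1, it is monitored): it receives IV fluids.
By R24 (it is in state T, it is monitored): it has attribute N.
By R25 (it is classified as Z, it is in category D1): it carries flag E.
By R3 (it carries flag W, it is tagged W1): it is classified as U1.
By R16 (it is classified as G, it carries flag E): it is flagged urgent.
By R22 (it has attribute N, it presents with fever, it receives IV fluids): it is in category M1.
By R14 (it is classified as U1, it is flagged urgent): it requires imaging.
By R23 (it requires imaging, it is in category M1): it has a positive troponin.

Yes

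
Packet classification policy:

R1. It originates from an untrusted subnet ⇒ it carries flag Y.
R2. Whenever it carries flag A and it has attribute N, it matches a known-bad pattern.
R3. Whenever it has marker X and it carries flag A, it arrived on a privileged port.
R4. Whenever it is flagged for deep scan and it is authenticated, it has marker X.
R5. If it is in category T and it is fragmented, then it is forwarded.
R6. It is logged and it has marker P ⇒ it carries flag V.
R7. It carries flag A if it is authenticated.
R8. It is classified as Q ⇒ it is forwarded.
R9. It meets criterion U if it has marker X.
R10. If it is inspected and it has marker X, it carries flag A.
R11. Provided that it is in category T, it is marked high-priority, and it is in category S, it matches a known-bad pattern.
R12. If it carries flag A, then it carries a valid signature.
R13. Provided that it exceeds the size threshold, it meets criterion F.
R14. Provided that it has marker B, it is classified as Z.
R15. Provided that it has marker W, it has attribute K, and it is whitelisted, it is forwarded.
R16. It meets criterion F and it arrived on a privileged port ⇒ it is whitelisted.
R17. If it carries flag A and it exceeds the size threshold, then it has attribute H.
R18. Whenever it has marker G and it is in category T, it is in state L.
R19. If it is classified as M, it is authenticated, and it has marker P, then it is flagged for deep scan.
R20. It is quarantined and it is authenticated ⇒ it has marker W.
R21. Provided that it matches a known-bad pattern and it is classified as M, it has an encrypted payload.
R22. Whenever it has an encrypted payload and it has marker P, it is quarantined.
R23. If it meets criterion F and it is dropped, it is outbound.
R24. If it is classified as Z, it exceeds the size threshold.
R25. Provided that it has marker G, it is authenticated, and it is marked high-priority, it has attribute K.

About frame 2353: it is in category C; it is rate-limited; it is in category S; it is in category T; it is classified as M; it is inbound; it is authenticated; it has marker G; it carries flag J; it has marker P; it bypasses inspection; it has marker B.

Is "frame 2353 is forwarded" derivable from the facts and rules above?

No

Forward chaining from the given facts derives: carries flag A, carries a valid signature, is classified as Z, is in state L, is flagged for deep scan, exceeds the size threshold, has marker X, meets criterion U, meets criterion F, has attribute H, arrived on a privileged port, is whitelisted.
Rules concluding "it is forwarded": R5 needs "it is fragmented"; R8 needs "it is classified as Q"; R15 needs "it has marker W" — none of these are established.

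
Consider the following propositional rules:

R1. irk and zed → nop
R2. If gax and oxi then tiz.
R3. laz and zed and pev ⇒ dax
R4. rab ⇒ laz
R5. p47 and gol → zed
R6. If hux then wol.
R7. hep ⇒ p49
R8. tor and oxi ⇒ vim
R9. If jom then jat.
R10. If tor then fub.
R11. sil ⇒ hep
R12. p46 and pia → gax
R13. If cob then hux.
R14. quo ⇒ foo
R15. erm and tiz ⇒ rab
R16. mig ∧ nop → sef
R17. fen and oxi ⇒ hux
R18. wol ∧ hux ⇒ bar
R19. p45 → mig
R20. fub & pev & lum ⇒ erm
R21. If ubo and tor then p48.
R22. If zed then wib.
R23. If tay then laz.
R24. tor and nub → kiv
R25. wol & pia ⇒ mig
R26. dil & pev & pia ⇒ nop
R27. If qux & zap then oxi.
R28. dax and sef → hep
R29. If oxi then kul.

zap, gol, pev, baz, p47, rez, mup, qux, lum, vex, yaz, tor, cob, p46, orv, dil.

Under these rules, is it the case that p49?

No

Forward chaining from the given facts derives: zed, fub, hux, erm, wib, oxi, kul, wol, vim, bar.
The only rule concluding p49 is R7, which needs hep; that is never established.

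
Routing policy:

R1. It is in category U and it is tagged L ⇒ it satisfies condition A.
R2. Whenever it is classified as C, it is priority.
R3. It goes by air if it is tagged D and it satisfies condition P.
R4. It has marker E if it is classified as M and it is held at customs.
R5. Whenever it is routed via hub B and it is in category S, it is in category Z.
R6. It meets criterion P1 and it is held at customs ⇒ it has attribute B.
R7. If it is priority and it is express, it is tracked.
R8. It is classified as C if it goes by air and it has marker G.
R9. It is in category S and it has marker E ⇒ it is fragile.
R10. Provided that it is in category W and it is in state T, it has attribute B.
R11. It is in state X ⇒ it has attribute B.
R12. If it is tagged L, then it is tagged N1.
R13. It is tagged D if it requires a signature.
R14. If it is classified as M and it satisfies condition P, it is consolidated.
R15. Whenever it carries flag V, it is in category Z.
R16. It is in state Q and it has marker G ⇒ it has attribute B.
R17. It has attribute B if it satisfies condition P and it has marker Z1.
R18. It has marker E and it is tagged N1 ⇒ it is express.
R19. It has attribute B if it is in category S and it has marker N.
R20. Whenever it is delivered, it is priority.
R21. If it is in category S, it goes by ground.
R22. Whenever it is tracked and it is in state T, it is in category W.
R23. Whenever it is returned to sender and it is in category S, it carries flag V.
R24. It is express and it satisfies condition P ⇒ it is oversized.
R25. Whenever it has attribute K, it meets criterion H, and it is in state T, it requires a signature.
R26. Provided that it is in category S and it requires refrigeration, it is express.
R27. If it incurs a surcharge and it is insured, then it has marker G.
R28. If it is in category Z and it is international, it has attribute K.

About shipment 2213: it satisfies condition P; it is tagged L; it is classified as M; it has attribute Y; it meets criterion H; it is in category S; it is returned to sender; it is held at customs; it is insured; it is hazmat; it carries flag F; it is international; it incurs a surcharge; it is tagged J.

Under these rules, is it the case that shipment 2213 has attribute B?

No

Forward chaining from the given facts derives: has marker E, is fragile, is tagged N1, is consolidated, is express, goes by ground, carries flag V, is oversized, has marker G, is in category Z, has attribute K.
Rules concluding "it has attribute B": R6 needs "it meets criterion P1"; R10 needs "it is in category W"; R11 needs "it is in state X"; R16 needs "it is in state Q"; R17 needs "it has marker Z1"; R19 needs "it has marker N" — none of these are established.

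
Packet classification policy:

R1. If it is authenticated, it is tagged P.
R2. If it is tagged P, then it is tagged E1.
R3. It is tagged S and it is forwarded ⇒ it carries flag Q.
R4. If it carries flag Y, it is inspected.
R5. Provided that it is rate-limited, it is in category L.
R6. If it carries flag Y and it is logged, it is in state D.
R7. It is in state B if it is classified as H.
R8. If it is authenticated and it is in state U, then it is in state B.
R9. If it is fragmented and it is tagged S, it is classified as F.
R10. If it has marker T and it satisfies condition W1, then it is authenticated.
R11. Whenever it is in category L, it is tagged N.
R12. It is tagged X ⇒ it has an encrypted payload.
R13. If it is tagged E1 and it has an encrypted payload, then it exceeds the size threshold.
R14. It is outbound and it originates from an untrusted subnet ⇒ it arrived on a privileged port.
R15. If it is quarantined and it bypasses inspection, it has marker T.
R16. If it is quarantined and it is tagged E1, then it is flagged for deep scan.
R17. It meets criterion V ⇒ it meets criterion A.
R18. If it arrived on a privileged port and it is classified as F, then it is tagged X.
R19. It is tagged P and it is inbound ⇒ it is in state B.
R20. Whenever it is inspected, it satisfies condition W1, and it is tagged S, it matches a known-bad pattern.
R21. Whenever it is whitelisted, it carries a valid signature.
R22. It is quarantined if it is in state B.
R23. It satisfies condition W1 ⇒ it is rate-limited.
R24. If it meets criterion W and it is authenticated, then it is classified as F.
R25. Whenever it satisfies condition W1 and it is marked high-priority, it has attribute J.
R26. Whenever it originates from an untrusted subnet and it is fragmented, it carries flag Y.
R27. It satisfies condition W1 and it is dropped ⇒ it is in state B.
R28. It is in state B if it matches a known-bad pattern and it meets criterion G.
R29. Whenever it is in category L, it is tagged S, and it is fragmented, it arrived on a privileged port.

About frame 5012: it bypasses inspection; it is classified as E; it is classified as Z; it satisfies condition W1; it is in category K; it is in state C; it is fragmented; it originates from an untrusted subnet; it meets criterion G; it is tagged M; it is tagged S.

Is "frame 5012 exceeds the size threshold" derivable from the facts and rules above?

By R9 (it is fragmented, it is tagged S): it is classified as F.
By R23 (it satisfies condition W1): it is rate-limited.
By R26 (it originates from an untrusted subnet, it is fragmented): it carries flag Y.
By R4 (it carries flag Y): it is inspected.
By R5 (it is rate-limited): it is in category L.
By R20 (it is inspected, it satisfies condition W1, it is tagged S): it matches a known-bad pattern.
By R28 (it matches a known-bad pattern, it meets criterion G): it is in state B.
By R29 (it is in category L, it is tagged S, it is fragmented): it arrived on a privileged port.
By R18 (it arrived on a privileged port, it is classified as F): it is tagged X.
By R22 (it is in state B): it is quarantined.
By R12 (it is tagged X): it has an encrypted payload.
By R15 (it is quarantined, it bypasses inspection): it has marker T.
By R10 (it has marker T, it satisfies condition W1): it is authenticated.
By R1 (it is authenticated): it is tagged P.
By R2 (it is tagged P): it is tagged E1.
By R13 (it is tagged E1, it has an encrypted payload): it exceeds the size threshold.

Yes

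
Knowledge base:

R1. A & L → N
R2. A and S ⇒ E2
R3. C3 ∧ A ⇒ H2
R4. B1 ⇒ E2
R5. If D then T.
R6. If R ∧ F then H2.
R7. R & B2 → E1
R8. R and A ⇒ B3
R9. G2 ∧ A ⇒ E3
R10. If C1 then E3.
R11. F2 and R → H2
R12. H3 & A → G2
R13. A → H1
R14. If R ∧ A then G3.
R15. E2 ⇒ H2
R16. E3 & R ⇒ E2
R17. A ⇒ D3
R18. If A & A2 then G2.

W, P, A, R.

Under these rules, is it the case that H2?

Forward chaining from the given facts derives: B3, H1, G3, D3.
Rules concluding H2: R3 needs C3; R6 needs F; R11 needs F2; R15 needs E2 — none of these are established.

No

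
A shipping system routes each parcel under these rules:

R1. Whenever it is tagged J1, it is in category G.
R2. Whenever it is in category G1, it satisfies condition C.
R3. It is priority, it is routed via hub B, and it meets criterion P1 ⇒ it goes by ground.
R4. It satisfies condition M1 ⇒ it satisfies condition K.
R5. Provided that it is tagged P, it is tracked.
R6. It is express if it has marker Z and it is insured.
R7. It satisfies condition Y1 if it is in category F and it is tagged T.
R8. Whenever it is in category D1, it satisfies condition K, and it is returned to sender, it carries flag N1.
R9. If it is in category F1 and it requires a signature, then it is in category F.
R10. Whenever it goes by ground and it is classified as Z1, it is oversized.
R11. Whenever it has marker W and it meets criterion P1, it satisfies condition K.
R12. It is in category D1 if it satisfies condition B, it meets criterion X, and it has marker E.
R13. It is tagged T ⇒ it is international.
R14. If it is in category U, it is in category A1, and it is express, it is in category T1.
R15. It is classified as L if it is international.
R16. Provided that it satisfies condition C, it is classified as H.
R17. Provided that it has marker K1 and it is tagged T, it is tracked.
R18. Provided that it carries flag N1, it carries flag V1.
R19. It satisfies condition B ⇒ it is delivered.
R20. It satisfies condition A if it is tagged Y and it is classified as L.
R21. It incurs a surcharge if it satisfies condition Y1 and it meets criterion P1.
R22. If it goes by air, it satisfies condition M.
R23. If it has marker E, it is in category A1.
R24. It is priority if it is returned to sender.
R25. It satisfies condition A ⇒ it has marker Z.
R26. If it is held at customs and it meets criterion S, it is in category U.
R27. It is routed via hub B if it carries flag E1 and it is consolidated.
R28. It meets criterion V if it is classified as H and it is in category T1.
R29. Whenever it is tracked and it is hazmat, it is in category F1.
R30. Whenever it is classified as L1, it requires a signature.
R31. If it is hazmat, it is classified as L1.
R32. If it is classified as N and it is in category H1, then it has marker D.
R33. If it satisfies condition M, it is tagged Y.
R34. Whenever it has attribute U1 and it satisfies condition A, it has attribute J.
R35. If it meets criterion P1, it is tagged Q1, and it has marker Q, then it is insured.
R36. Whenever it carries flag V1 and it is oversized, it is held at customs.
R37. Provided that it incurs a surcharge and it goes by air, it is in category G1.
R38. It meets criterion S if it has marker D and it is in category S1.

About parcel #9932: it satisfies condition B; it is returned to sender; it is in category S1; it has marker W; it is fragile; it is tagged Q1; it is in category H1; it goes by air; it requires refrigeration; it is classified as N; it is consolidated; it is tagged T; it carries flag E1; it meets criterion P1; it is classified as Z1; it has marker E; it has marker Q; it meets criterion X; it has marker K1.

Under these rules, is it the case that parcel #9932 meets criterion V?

No

Forward chaining from the given facts derives: satisfies condition K, is in category D1, is international, is classified as L, is tracked, is delivered, satisfies condition M, is in category A1, is priority, is routed via hub B, has marker D, is tagged Y, is insured, meets criterion S, goes by ground, carries flag N1, is oversized, carries flag V1, satisfies condition A, has marker Z, is held at customs, is express, is in category U, is in category T1.
The only rule concluding "it meets criterion V" is R28, which needs "it is classified as H"; that is never established.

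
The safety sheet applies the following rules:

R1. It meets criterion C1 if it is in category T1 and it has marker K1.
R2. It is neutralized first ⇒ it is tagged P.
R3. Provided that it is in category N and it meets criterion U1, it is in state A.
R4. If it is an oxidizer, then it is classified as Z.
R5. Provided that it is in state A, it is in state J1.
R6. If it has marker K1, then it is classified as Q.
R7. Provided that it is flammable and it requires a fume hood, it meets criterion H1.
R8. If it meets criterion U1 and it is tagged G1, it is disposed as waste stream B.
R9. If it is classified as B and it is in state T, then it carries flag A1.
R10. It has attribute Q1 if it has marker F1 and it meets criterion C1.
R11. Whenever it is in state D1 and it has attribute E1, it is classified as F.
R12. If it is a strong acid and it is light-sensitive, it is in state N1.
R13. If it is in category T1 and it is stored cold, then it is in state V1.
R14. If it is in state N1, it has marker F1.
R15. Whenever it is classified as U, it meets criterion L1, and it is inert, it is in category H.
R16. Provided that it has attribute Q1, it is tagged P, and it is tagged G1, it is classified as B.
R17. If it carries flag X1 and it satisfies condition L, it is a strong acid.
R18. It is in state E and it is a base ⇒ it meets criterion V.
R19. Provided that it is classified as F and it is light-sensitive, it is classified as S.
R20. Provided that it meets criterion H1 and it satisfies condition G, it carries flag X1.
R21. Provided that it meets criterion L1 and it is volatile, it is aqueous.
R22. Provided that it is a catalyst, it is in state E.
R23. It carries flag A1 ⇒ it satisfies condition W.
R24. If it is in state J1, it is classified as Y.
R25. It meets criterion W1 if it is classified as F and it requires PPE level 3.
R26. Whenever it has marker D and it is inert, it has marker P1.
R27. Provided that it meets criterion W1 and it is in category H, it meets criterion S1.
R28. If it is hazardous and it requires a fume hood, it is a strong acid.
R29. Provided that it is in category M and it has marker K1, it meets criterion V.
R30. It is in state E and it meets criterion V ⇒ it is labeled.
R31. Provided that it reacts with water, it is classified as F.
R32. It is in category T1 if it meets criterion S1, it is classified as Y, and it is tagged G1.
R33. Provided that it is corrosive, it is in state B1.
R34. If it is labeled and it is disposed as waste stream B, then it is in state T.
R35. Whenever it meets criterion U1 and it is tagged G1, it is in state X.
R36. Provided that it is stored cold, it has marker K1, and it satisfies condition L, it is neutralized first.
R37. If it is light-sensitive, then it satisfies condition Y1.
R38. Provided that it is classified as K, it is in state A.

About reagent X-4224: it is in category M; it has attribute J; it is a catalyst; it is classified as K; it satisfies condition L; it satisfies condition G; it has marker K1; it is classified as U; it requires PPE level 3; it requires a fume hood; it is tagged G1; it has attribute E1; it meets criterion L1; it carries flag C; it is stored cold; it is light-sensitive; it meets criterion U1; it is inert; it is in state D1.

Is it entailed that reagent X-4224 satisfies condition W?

Forward chaining from the given facts derives: is classified as Q, is disposed as waste stream B, is classified as F, is in category H, is classified as S, is in state E, meets criterion W1, meets criterion S1, meets criterion V, is labeled, is in state T, is in state X, is neutralized first, satisfies condition Y1, is in state A, is tagged P, is in state J1, is classified as Y, is in category T1, meets criterion C1, is in state V1.
The only rule concluding "it satisfies condition W" is R23, which needs "it carries flag A1"; that is never established.

No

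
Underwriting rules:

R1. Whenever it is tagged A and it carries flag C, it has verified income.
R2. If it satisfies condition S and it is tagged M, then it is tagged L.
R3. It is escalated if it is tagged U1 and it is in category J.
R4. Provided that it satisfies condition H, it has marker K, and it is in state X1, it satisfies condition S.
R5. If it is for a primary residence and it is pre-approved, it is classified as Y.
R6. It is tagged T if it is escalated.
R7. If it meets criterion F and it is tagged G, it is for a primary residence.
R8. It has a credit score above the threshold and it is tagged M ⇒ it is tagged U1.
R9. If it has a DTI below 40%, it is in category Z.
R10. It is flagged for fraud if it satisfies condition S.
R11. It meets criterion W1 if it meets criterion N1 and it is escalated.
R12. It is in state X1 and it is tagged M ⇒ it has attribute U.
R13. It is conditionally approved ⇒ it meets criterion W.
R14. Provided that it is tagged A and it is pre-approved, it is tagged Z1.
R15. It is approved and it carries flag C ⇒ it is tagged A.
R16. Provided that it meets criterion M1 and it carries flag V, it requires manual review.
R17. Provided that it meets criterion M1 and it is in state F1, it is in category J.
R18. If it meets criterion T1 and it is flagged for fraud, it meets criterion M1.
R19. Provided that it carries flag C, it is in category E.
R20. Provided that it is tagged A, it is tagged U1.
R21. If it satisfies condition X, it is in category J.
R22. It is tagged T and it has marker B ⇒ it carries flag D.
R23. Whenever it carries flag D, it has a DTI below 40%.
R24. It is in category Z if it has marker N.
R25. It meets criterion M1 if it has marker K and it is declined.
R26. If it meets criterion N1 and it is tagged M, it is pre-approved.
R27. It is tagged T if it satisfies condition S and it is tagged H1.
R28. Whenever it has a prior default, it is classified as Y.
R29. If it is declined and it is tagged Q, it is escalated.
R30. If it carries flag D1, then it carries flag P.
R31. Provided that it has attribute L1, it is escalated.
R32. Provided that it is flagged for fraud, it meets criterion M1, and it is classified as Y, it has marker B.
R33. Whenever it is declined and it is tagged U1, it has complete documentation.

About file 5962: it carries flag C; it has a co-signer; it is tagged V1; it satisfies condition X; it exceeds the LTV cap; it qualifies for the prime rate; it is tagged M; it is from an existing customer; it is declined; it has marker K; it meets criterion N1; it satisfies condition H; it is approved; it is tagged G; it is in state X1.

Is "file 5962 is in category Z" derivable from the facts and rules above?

Forward chaining from the given facts derives: satisfies condition S, is flagged for fraud, has attribute U, is tagged A, is in category E, is tagged U1, is in category J, meets criterion M1, is pre-approved, has complete documentation, has verified income, is tagged L, is escalated, is tagged T, meets criterion W1, is tagged Z1.
Rules concluding "it is in category Z": R9 needs "it has a DTI below 40%"; R24 needs "it has marker N" — none of these are established.

No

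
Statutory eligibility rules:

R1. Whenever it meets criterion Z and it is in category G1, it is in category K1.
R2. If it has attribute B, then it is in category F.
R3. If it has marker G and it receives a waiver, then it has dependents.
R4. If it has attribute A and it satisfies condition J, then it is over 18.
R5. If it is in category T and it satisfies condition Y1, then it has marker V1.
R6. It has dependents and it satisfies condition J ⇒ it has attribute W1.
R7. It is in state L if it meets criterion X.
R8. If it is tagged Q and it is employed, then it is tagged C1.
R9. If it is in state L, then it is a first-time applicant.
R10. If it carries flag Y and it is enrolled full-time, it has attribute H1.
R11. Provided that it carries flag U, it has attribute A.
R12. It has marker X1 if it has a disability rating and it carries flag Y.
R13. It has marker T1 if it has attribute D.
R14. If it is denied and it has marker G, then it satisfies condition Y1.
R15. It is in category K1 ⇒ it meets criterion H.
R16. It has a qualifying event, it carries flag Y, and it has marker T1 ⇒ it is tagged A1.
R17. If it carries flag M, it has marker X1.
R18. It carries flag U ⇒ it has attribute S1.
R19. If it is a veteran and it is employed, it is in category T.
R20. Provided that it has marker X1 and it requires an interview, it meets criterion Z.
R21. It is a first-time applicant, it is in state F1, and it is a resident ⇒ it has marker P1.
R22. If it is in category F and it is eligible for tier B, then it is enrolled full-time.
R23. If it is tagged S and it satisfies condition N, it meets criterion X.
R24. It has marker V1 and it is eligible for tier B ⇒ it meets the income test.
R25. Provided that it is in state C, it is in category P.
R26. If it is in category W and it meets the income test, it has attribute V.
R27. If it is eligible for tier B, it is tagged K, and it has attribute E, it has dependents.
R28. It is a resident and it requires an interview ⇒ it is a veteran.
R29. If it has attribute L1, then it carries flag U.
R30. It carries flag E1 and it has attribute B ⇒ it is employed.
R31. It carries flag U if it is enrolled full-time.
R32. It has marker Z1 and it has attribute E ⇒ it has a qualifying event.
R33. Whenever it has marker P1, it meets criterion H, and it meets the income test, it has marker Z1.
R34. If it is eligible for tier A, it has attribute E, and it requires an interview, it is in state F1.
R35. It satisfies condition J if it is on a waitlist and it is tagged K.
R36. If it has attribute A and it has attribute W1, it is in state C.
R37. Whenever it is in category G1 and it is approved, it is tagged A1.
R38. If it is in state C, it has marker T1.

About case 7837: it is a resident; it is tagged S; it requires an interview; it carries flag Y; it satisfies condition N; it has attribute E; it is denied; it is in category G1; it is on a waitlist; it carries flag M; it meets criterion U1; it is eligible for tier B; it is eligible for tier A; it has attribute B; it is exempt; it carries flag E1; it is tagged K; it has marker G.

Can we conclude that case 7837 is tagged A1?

Yes

By R2 (it has attribute B): it is in category F.
By R14 (it is denied, it has marker G): it satisfies condition Y1.
By R17 (it carries flag M): it has marker X1.
By R20 (it has marker X1, it requires an interview): it meets criterion Z.
By R22 (it is in category F, it is eligible for tier B): it is enrolled full-time.
By R23 (it is tagged S, it satisfies condition N): it meets criterion X.
By R27 (it is eligible for tier B, it is tagged K, it has attribute E): it has dependents.
By R28 (it is a resident, it requires an interview): it is a veteran.
By R30 (it carries flag E1, it has attribute B): it is employed.
By R31 (it is enrolled full-time): it carries flag U.
By R34 (it is eligible for tier A, it has attribute E, it requires an interview): it is in state F1.
By R35 (it is on a waitlist, it is tagged K): it satisfies condition J.
By R1 (it meets criterion Z, it is in category G1): it is in category K1.
By R6 (it has dependents, it satisfies condition J): it has attribute W1.
By R7 (it meets criterion X): it is in state L.
By R9 (it is in state L): it is a first-time applicant.
By R11 (it carries flag U): it has attribute A.
By R15 (it is in category K1): it meets criterion H.
By R19 (it is a veteran, it is employed): it is in category T.
By R21 (it is a first-time applicant, it is in state F1, it is a resident): it has marker P1.
By R36 (it has attribute A, it has attribute W1): it is in state C.
By R38 (it is in state C): it has marker T1.
By R5 (it is in category T, it satisfies condition Y1): it has marker V1.
By R24 (it has marker V1, it is eligible for tier B): it meets the income test.
By R33 (it has marker P1, it meets criterion H, it meets the income test): it has marker Z1.
By R32 (it has marker Z1, it has attribute E): it has a qualifying event.
By R16 (it has a qualifying event, it carries flag Y, it has marker T1): it is tagged A1.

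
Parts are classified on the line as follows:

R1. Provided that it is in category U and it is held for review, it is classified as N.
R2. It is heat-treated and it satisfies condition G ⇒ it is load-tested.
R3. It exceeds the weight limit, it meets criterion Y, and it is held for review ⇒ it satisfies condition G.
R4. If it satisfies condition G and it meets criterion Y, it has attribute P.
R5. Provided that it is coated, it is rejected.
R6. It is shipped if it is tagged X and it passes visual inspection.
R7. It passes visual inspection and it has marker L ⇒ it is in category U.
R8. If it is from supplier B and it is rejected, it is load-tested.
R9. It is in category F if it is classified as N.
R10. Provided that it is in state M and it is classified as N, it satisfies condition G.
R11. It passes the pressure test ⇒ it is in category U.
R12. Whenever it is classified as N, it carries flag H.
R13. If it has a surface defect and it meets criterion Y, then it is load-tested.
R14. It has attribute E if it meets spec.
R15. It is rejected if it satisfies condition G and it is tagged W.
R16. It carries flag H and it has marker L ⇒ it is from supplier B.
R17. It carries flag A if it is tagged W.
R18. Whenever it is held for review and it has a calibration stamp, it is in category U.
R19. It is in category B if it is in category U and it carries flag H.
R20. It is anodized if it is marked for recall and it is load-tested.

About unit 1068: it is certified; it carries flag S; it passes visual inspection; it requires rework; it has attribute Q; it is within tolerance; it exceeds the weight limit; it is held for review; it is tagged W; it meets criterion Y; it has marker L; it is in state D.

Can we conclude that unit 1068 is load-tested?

Yes

By R3 (it exceeds the weight limit, it meets criterion Y, it is held for review): it satisfies condition G.
By R7 (it passes visual inspection, it has marker L): it is in category U.
By R15 (it satisfies condition G, it is tagged W): it is rejected.
By R1 (it is in category U, it is held for review): it is classified as N.
By R12 (it is classified as N): it carries flag H.
By R16 (it carries flag H, it has marker L): it is from supplier B.
By R8 (it is from supplier B, it is rejected): it is load-tested.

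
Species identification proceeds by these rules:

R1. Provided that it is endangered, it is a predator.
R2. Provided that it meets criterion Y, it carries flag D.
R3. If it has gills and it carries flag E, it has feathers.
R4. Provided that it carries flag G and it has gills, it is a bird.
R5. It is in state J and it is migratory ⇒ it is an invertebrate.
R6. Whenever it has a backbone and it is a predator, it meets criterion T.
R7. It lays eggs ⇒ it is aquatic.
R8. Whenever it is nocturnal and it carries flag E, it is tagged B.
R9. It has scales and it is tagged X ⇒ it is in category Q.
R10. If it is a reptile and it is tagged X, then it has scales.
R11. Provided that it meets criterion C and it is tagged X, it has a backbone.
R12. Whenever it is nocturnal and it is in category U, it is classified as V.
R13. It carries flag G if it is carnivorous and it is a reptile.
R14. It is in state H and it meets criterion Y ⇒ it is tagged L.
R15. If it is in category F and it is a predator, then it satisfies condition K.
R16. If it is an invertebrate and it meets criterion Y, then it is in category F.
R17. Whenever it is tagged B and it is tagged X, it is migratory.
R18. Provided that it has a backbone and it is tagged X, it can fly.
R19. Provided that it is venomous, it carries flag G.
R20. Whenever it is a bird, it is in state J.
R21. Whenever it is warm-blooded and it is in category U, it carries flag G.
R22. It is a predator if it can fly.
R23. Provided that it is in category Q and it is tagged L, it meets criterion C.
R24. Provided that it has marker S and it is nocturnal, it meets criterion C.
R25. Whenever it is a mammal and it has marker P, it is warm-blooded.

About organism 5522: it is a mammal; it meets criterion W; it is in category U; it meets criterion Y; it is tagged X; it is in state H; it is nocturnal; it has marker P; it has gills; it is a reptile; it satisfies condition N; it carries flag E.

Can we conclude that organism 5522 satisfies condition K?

By R8 (it is nocturnal, it carries flag E): it is tagged B.
By R10 (it is a reptile, it is tagged X): it has scales.
By R14 (it is in state H, it meets criterion Y): it is tagged L.
By R17 (it is tagged B, it is tagged X): it is migratory.
By R25 (it is a mammal, it has marker P): it is warm-blooded.
By R9 (it has scales, it is tagged X): it is in category Q.
By R21 (it is warm-blooded, it is in category U): it carries flag G.
By R23 (it is in category Q, it is tagged L): it meets criterion C.
By R4 (it carries flag G, it has gills): it is a bird.
By R11 (it meets criterion C, it is tagged X): it has a backbone.
By R18 (it has a backbone, it is tagged X): it can fly.
By R20 (it is a bird): it is in state J.
By R22 (it can fly): it is a predator.
By R5 (it is in state J, it is migratory): it is an invertebrate.
By R16 (it is an invertebrate, it meets criterion Y): it is in category F.
By R15 (it is in category F, it is a predator): it satisfies condition K.

Yes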